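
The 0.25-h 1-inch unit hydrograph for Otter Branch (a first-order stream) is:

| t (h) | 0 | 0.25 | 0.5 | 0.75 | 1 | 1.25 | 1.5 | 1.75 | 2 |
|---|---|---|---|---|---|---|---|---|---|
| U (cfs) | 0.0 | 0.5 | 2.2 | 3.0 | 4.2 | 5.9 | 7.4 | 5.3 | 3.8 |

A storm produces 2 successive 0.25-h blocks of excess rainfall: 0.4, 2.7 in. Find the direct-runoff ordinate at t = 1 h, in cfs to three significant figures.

Q ≈ 9.78 cfs

By discrete convolution, Q_j = Σ (P_i / 1 in) · U_{j−i}.
At t = 1 h (j=4): Q = (0.4/1)·4.2 + (2.7/1)·3.0 = 9.78 cfs.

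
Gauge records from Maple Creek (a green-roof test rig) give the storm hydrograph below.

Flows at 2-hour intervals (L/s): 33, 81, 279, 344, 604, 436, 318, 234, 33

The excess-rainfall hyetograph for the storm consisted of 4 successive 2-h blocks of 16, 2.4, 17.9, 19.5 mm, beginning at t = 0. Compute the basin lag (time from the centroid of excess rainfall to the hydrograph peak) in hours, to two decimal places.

t_L ≈ 3.53 h

Centroid of excess rainfall: t_c = Σ P_i·t̄_i / ΣP_i = 4.4659 h (block centres at 1, 3, 5, 7 h).
Hydrograph peak occurs at t = 8 h, so basin lag t_L = 8 − 4.4659 = 3.53 h.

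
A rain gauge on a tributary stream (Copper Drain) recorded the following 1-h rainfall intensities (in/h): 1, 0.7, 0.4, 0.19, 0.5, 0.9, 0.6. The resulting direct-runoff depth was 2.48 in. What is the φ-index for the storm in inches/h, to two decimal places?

φ ≈ 0.27 in/h

Only the 6 blocks with intensity above φ contribute runoff: 1, 0.7, 0.4, 0.5, 0.9, 0.6 in/h.
Σ(I−φ)·Δt = d  ⇒  (1+0.7+0.4+0.5+0.9+0.6 − 6φ)·1 = 2.48
φ = (4.100 − 2.48/1) / 6 = 0.27 in/h.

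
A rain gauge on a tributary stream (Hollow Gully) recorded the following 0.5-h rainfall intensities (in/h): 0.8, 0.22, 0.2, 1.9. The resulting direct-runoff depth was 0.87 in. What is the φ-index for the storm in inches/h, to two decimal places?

φ ≈ 0.48 in/h

Only the 2 blocks with intensity above φ contribute runoff: 0.8, 1.9 in/h.
Σ(I−φ)·Δt = d  ⇒  (0.8+1.9 − 2φ)·0.5 = 0.87
φ = (2.700 − 0.87/0.5) / 2 = 0.48 in/h.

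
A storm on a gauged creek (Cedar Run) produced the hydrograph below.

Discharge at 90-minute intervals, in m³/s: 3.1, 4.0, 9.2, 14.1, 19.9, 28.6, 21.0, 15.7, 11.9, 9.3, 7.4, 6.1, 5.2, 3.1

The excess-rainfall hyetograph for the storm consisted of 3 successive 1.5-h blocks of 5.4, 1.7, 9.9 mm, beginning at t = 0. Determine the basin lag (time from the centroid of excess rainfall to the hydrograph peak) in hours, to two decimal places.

t_L ≈ 4.85 h

Centroid of excess rainfall: t_c = Σ P_i·t̄_i / ΣP_i = 2.6471 h (block centres at 0.75, 2.25, 3.75 h).
Hydrograph peak occurs at t = 7.5 h, so basin lag t_L = 7.5 − 2.6471 = 4.85 h.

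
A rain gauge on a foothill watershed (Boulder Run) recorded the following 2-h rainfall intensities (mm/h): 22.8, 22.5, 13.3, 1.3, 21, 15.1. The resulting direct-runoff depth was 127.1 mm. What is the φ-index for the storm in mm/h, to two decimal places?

Only the 5 blocks with intensity above φ contribute runoff: 22.8, 22.5, 13.3, 21, 15.1 mm/h.
Σ(I−φ)·Δt = d  ⇒  (22.8+22.5+13.3+21+15.1 − 5φ)·2 = 127.1
φ = (94.70 − 127.1/2) / 5 = 6.23 mm/h.

φ ≈ 6.23 mm/h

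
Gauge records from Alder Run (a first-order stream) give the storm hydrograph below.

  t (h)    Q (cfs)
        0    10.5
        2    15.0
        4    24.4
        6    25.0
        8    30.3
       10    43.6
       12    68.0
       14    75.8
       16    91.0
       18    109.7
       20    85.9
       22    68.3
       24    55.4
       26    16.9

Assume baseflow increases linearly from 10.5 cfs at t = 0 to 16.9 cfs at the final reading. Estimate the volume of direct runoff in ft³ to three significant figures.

Direct-runoff ordinates (Q − Q_b): 0.00, 4.01, 12.92, 13.02, 17.83, 30.64, 54.55, 61.85, 76.56, 94.77, 70.48, 52.38, 38.99, 0.00 cfs.
ΣQ_DR = 528.0 cfs.
With Δt = 2 h = 7200 s, V = ΣQ_DR · Δt = 528.0 × 7200 = 3.80 × 10^6 ft³.

V ≈ 3.80 × 10^6 ft³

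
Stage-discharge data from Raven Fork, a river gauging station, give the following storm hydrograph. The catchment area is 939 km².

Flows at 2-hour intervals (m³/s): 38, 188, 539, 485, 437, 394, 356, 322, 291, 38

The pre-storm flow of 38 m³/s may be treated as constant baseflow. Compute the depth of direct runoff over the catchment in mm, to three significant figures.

d ≈ 20.8 mm

Direct runoff: 0.0, 150.0, 501.0, 447.0, 399.0, 356.0, 318.0, 284.0, 253.0, 0.0 m³/s; ΣQ_DR = 2708 m³/s.
V = ΣQ_DR · Δt = 2708 × 7200 s = 1.950 × 10^7 m³.
Over A = 939 km², depth = V / A = 20.8 mm.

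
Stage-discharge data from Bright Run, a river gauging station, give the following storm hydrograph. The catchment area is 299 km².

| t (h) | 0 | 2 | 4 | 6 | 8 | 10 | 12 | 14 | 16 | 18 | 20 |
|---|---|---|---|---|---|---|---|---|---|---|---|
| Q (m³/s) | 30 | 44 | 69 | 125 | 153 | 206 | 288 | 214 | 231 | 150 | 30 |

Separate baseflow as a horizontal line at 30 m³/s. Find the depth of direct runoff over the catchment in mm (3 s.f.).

Direct runoff: 0.0, 14.0, 39.0, 95.0, 123.0, 176.0, 258.0, 184.0, 201.0, 120.0, 0.0 m³/s; ΣQ_DR = 1210 m³/s.
V = ΣQ_DR · Δt = 1210 × 7200 s = 8.712 × 10^6 m³.
Over A = 299 km², depth = V / A = 29.1 mm.

d ≈ 29.1 mm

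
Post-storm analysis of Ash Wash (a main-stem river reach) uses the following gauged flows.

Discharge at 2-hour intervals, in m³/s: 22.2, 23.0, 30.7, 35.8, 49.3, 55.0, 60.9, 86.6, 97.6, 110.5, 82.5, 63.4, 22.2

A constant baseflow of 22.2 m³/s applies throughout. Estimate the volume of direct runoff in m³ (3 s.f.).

Direct-runoff ordinates (Q − Q_b): 0.0, 0.8, 8.5, 13.6, 27.1, 32.8, 38.7, 64.4, 75.4, 88.3, 60.3, 41.2, 0.0 m³/s.
ΣQ_DR = 451.1 m³/s.
With Δt = 2 h = 7200 s, V = ΣQ_DR · Δt = 451.1 × 7200 = 3.25 × 10^6 m³.

V ≈ 3.25 × 10^6 m³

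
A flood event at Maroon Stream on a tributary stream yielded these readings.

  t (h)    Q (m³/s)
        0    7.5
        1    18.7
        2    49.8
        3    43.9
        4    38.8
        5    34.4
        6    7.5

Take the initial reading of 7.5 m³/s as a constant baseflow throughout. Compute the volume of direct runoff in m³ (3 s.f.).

V ≈ 5.33 × 10^5 m³

Direct-runoff ordinates (Q − Q_b): 0.0, 11.2, 42.3, 36.4, 31.3, 26.9, 0.0 m³/s.
ΣQ_DR = 148.1 m³/s.
With Δt = 1 h = 3600 s, V = ΣQ_DR · Δt = 148.1 × 3600 = 5.33 × 10^5 m³.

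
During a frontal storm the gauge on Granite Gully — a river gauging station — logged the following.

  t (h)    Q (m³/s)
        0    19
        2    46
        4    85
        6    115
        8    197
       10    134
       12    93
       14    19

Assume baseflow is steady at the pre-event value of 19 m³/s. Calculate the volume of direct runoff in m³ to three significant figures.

V ≈ 4.00 × 10^6 m³

Direct-runoff ordinates (Q − Q_b): 0.0, 27.0, 66.0, 96.0, 178.0, 115.0, 74.0, 0.0 m³/s.
ΣQ_DR = 556.0 m³/s.
With Δt = 2 h = 7200 s, V = ΣQ_DR · Δt = 556.0 × 7200 = 4.00 × 10^6 m³.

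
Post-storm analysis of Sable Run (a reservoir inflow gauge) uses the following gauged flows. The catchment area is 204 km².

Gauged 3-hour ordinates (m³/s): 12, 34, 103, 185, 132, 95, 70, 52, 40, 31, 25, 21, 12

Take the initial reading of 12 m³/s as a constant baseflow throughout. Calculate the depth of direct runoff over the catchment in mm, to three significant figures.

Direct runoff: 0.0, 22.0, 91.0, 173.0, 120.0, 83.0, 58.0, 40.0, 28.0, 19.0, 13.0, 9.0, 0.0 m³/s; ΣQ_DR = 656.0 m³/s.
V = ΣQ_DR · Δt = 656.0 × 10800 s = 7.085 × 10^6 m³.
Over A = 204 km², depth = V / A = 34.7 mm.

d ≈ 34.7 mm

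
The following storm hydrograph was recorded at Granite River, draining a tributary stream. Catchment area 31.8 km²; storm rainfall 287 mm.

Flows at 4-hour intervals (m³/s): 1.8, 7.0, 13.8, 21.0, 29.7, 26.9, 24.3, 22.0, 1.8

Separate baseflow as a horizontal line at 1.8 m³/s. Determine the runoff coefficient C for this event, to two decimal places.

C ≈ 0.21

ΣQ_DR = 132.1 m³/s; V = ΣQ_DR·Δt = 1.902 × 10^6 m³.
Runoff depth d = V / A = 59.82 mm.
C = d / P = 59.82 / 287 = 0.21.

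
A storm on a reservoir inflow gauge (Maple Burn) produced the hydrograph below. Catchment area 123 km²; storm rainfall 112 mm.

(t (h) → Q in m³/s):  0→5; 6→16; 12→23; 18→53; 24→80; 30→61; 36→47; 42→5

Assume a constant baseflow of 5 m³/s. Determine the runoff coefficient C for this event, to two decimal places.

ΣQ_DR = 250.0 m³/s; V = ΣQ_DR·Δt = 5.400 × 10^6 m³.
Runoff depth d = V / A = 43.90 mm.
C = d / P = 43.90 / 112 = 0.39.

C ≈ 0.39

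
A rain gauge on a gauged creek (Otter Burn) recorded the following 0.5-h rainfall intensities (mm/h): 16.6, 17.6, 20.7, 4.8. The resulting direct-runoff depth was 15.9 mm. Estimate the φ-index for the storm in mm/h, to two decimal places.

Only the 3 blocks with intensity above φ contribute runoff: 16.6, 17.6, 20.7 mm/h.
Σ(I−φ)·Δt = d  ⇒  (16.6+17.6+20.7 − 3φ)·0.5 = 15.9
φ = (54.90 − 15.9/0.5) / 3 = 7.70 mm/h.

φ ≈ 7.70 mm/h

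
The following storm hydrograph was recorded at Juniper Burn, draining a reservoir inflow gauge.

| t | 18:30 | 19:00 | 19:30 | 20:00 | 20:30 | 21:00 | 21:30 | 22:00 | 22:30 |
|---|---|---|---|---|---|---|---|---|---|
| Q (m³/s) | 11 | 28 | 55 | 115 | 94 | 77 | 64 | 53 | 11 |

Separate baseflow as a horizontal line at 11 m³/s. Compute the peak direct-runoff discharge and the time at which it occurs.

Subtracting baseflow gives direct-runoff ordinates: 0.0, 17.0, 44.0, 104.0, 83.0, 66.0, 53.0, 42.0, 0.0 m³/s.
The maximum is 104.0 m³/s, occurring at the reading for t = 20:00.

Q_p = 104.0 m³/s at t = 20:00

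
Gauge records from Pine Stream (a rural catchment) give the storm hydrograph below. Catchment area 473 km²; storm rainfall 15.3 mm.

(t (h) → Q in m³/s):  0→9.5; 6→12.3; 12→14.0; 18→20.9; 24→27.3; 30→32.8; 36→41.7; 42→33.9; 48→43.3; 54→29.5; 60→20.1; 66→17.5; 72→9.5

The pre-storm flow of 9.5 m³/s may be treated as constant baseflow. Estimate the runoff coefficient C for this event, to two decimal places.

ΣQ_DR = 188.8 m³/s; V = ΣQ_DR·Δt = 4.078 × 10^6 m³.
Runoff depth d = V / A = 8.622 mm.
C = d / P = 8.622 / 15.3 = 0.56.

C ≈ 0.56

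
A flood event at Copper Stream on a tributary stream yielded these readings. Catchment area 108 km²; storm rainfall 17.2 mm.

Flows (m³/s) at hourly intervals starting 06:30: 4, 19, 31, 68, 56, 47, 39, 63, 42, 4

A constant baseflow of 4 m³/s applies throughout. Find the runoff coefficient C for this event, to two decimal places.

C ≈ 0.65

ΣQ_DR = 333.0 m³/s; V = ΣQ_DR·Δt = 1.199 × 10^6 m³.
Runoff depth d = V / A = 11.10 mm.
C = d / P = 11.10 / 17.2 = 0.65.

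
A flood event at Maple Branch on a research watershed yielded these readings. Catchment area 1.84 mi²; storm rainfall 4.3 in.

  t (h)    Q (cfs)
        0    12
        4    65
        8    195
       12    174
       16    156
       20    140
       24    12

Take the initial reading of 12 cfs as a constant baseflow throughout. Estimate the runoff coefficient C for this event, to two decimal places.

C ≈ 0.52

ΣQ_DR = 670.0 cfs; V = ΣQ_DR·Δt = 9.648 × 10^6 ft³.
Runoff depth d = V / A = 2.257 in.
C = d / P = 2.257 / 4.3 = 0.52.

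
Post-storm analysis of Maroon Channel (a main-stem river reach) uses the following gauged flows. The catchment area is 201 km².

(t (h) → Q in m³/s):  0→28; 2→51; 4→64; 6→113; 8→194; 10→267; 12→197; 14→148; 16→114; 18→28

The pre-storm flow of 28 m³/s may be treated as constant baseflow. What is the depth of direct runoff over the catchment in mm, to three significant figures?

d ≈ 33.1 mm

Direct runoff: 0.0, 23.0, 36.0, 85.0, 166.0, 239.0, 169.0, 120.0, 86.0, 0.0 m³/s; ΣQ_DR = 924.0 m³/s.
V = ΣQ_DR · Δt = 924.0 × 7200 s = 6.653 × 10^6 m³.
Over A = 201 km², depth = V / A = 33.1 mm.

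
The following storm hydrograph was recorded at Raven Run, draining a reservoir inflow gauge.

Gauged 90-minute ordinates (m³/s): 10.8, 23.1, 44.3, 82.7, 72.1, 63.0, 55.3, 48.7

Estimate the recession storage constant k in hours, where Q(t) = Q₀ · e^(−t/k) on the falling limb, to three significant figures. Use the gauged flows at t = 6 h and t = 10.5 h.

On the falling limb, Q drops from 72.1 to 48.7 m³/s between t = 6 h and t = 10.5 h (Δt = 4.5 h).
k = −Δt / ln(Q₂/Q₁) = −4.5 / ln(48.7/72.1) = 11.5 h.

k ≈ 11.5 h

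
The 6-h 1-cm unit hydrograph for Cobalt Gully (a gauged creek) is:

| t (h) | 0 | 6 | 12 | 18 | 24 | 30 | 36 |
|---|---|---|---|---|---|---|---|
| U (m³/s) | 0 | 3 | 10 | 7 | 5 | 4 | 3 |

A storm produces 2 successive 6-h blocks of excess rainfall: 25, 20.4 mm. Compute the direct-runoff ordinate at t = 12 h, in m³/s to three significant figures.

By discrete convolution, Q_j = Σ (P_i / 10 mm) · U_{j−i}.
At t = 12 h (j=2): Q = (25/10)·10 + (20.4/10)·3 = 31.1 m³/s.

Q ≈ 31.1 m³/s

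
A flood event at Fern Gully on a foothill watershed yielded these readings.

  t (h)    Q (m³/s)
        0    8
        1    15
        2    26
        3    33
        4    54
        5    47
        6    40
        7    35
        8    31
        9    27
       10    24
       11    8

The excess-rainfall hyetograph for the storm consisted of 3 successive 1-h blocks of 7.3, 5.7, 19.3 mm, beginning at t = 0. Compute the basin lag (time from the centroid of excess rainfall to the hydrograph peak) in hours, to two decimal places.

Centroid of excess rainfall: t_c = Σ P_i·t̄_i / ΣP_i = 1.8715 h (block centres at 0.5, 1.5, 2.5 h).
Hydrograph peak occurs at t = 4 h, so basin lag t_L = 4 − 1.8715 = 2.13 h.

t_L ≈ 2.13 h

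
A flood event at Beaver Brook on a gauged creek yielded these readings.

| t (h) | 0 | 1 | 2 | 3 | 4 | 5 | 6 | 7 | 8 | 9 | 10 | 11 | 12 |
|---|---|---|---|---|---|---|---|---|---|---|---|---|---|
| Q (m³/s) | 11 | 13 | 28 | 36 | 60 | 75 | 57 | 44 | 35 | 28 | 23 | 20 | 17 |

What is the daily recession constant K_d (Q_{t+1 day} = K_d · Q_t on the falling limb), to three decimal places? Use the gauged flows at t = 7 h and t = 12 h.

K_d ≈ 0.010

Between t = 7 h and t = 12 h the flow falls from 44 to 17 m³/s over 5×1 h = 5 h.
Per-interval ratio K = (17/44)^(1/5) = 0.8268; K_d = K^(24/1) = 0.010.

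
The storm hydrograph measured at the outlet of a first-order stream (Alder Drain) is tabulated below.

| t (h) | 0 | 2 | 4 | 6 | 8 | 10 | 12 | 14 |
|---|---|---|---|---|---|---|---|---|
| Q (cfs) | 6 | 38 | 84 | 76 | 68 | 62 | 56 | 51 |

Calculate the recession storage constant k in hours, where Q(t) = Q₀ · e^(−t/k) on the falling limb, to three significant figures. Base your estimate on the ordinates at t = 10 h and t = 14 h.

On the falling limb, Q drops from 62 to 51 cfs between t = 10 h and t = 14 h (Δt = 4 h).
k = −Δt / ln(Q₂/Q₁) = −4 / ln(51/62) = 20.5 h.

k ≈ 20.5 h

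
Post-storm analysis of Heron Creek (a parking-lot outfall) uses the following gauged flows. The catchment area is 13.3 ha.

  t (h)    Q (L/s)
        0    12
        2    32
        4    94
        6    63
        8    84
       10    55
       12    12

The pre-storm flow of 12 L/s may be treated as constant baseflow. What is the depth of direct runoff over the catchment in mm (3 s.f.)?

Direct runoff: 0.0, 20.0, 82.0, 51.0, 72.0, 43.0, 0.0 L/s; ΣQ_DR = 268.0 L/s.
V = ΣQ_DR · Δt = 268.0 × 7200 s = 1.930 × 10^6 L.
Over A = 13.3 ha, depth = V / A = 14.5 mm.

d ≈ 14.5 mm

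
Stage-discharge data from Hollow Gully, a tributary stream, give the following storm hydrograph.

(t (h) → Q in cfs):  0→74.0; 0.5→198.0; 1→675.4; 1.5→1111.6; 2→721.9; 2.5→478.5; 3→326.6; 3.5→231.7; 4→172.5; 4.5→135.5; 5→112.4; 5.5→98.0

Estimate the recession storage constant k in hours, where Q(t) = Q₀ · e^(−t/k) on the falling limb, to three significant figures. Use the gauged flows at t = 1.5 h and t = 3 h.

On the falling limb, Q drops from 1111.6 to 326.6 cfs between t = 1.5 h and t = 3 h (Δt = 1.5 h).
k = −Δt / ln(Q₂/Q₁) = −1.5 / ln(326.6/1111.6) = 1.22 h.

k ≈ 1.22 h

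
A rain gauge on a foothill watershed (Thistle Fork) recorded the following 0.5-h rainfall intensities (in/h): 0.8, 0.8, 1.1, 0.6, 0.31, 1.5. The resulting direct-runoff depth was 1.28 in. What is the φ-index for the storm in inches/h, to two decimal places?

φ ≈ 0.45 in/h

Only the 5 blocks with intensity above φ contribute runoff: 0.8, 0.8, 1.1, 0.6, 1.5 in/h.
Σ(I−φ)·Δt = d  ⇒  (0.8+0.8+1.1+0.6+1.5 − 5φ)·0.5 = 1.28
φ = (4.800 − 1.28/0.5) / 5 = 0.45 in/h.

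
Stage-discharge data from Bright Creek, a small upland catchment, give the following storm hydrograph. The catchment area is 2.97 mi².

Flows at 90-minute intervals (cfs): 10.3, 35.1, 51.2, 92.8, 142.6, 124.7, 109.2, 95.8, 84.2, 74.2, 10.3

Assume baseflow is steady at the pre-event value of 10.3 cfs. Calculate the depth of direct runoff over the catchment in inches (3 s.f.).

d ≈ 0.561 in

Direct runoff: 0.0, 24.8, 40.9, 82.5, 132.3, 114.4, 98.9, 85.5, 73.9, 63.9, 0.0 cfs; ΣQ_DR = 717.1 cfs.
V = ΣQ_DR · Δt = 717.1 × 5400 s = 3.872 × 10^6 ft³.
Over A = 2.97 mi², depth = V / A = 0.561 in.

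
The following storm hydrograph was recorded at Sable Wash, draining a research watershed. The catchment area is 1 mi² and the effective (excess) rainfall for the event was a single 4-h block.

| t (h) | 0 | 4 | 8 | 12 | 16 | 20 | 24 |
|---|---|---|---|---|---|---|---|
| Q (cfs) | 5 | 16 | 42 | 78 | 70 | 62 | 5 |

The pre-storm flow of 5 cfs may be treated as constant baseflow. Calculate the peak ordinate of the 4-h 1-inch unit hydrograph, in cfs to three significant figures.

U_p ≈ 48.5 cfs

Direct runoff: 0.0, 11.0, 37.0, 73.0, 65.0, 57.0, 0.0 cfs; ΣQ_DR = 243.0 cfs, peak = 73.0 cfs.
Runoff depth d = ΣQ_DR·Δt / A = 243.0 × 14400 / (1 mi²) = 1.506 in.
The 1-inch UH is the DRH scaled by (1 in)/d, so U_p = 73.0 × 1/1.506 = 48.5 cfs.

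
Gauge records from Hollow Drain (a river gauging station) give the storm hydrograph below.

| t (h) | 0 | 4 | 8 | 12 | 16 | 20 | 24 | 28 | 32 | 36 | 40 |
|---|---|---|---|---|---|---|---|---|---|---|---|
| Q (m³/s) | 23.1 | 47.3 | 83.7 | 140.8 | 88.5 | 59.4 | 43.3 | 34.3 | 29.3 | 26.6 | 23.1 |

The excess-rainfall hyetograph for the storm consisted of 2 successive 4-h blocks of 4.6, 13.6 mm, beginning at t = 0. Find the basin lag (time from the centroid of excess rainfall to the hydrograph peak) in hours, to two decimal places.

Centroid of excess rainfall: t_c = Σ P_i·t̄_i / ΣP_i = 4.9890 h (block centres at 2, 6 h).
Hydrograph peak occurs at t = 12 h, so basin lag t_L = 12 − 4.9890 = 7.01 h.

t_L ≈ 7.01 h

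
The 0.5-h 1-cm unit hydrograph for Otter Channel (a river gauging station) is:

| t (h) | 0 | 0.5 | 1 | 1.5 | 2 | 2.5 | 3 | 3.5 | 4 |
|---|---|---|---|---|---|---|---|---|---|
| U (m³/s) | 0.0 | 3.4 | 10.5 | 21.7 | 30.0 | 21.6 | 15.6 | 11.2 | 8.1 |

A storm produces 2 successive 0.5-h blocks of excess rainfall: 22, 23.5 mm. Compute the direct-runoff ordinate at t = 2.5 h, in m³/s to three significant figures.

Q ≈ 118 m³/s

By discrete convolution, Q_j = Σ (P_i / 10 mm) · U_{j−i}.
At t = 2.5 h (j=5): Q = (22/10)·21.6 + (23.5/10)·30.0 = 118 m³/s.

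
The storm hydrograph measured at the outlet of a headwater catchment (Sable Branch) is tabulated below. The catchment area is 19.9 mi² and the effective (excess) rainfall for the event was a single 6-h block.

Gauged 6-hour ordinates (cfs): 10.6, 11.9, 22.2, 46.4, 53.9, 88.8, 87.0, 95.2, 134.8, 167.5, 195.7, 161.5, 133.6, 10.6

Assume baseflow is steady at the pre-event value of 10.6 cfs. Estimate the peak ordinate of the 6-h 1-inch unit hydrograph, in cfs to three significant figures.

Direct runoff: 0.0, 1.3, 11.6, 35.8, 43.3, 78.2, 76.4, 84.6, 124.2, 156.9, 185.1, 150.9, 123.0, 0.0 cfs; ΣQ_DR = 1071 cfs, peak = 185.1 cfs.
Runoff depth d = ΣQ_DR·Δt / A = 1071 × 21600 / (19.9 mi²) = 0.5005 in.
The 1-inch UH is the DRH scaled by (1 in)/d, so U_p = 185.1 × 1/0.5005 = 370 cfs.

U_p ≈ 370 cfs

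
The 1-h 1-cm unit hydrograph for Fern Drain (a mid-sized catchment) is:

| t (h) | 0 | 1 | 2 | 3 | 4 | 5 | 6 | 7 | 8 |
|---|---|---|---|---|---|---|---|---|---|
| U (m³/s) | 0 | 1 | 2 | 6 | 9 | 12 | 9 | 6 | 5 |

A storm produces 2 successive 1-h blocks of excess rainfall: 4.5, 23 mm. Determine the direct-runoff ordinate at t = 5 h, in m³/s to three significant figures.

By discrete convolution, Q_j = Σ (P_i / 10 mm) · U_{j−i}.
At t = 5 h (j=5): Q = (4.5/10)·12 + (23/10)·9 = 26.1 m³/s.

Q ≈ 26.1 m³/s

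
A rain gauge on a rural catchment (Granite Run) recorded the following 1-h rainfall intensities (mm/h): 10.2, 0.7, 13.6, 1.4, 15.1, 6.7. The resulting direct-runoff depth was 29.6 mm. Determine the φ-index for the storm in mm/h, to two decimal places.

Only the 4 blocks with intensity above φ contribute runoff: 10.2, 13.6, 15.1, 6.7 mm/h.
Σ(I−φ)·Δt = d  ⇒  (10.2+13.6+15.1+6.7 − 4φ)·1 = 29.6
φ = (45.60 − 29.6/1) / 4 = 4.00 mm/h.

φ ≈ 4.00 mm/h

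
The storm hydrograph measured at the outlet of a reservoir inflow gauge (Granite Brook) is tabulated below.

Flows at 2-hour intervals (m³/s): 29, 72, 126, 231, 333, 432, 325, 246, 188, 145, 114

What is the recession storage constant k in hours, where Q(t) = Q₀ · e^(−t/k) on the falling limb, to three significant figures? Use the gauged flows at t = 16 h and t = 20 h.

On the falling limb, Q drops from 188 to 114 m³/s between t = 16 h and t = 20 h (Δt = 4 h).
k = −Δt / ln(Q₂/Q₁) = −4 / ln(114/188) = 8.00 h.

k ≈ 8.00 h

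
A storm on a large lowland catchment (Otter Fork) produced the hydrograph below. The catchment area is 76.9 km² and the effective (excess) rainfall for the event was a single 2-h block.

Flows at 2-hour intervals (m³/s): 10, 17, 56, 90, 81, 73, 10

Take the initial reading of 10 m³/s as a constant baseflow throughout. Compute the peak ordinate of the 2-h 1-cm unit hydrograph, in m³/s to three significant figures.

U_p ≈ 32.0 m³/s

Direct runoff: 0.0, 7.0, 46.0, 80.0, 71.0, 63.0, 0.0 m³/s; ΣQ_DR = 267.0 m³/s, peak = 80.0 m³/s.
Runoff depth d = ΣQ_DR·Δt / A = 267.0 × 7200 / (76.9 km²) = 25.00 mm.
The 1-cm UH is the DRH scaled by (10 mm)/d, so U_p = 80.0 × 10/25.00 = 32.0 m³/s.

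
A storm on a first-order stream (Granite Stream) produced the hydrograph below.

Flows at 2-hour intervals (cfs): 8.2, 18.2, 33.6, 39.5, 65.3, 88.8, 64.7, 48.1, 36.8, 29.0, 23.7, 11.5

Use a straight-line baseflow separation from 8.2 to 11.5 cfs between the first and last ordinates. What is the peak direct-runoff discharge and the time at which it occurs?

Subtracting baseflow gives direct-runoff ordinates: 0.00, 9.70, 24.80, 30.40, 55.90, 79.10, 54.70, 37.80, 26.20, 18.10, 12.50, 0.00 cfs.
The maximum is 79.10 cfs, occurring at the reading for t = 10 h.

Q_p = 79.10 cfs at t = 10 h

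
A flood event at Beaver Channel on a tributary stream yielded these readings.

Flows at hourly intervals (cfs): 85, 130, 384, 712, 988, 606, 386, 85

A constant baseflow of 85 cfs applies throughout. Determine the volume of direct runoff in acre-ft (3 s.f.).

Direct-runoff ordinates (Q − Q_b): 0.0, 45.0, 299.0, 627.0, 903.0, 521.0, 301.0, 0.0 cfs.
ΣQ_DR = 2696 cfs.
With Δt = 1 h = 3600 s, V = ΣQ_DR · Δt = 2696 × 3600 = 9.71 × 10^6 ft³ = 223 acre-ft.

V ≈ 223 acre-ft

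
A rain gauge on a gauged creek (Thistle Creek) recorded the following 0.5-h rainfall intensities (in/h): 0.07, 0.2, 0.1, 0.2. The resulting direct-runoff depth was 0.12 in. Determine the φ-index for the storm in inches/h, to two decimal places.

φ ≈ 0.09 in/h

Only the 3 blocks with intensity above φ contribute runoff: 0.2, 0.1, 0.2 in/h.
Σ(I−φ)·Δt = d  ⇒  (0.2+0.1+0.2 − 3φ)·0.5 = 0.12
φ = (0.5000 − 0.12/0.5) / 3 = 0.09 in/h.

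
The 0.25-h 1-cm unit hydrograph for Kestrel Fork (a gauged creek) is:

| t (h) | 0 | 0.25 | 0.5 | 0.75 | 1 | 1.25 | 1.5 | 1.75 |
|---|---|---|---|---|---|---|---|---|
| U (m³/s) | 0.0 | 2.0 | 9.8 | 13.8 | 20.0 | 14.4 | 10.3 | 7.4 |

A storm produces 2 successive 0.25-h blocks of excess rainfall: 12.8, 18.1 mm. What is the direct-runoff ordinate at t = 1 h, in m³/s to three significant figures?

Q ≈ 50.6 m³/s

By discrete convolution, Q_j = Σ (P_i / 10 mm) · U_{j−i}.
At t = 1 h (j=4): Q = (12.8/10)·20.0 + (18.1/10)·13.8 = 50.6 m³/s.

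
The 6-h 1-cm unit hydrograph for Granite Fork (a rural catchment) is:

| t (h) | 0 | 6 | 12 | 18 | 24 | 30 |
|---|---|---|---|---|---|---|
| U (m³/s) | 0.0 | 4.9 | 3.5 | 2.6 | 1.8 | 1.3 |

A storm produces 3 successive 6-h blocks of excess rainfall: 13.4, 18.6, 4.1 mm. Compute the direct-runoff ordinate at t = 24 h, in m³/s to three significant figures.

Q ≈ 8.68 m³/s

By discrete convolution, Q_j = Σ (P_i / 10 mm) · U_{j−i}.
At t = 24 h (j=4): Q = (13.4/10)·1.8 + (18.6/10)·2.6 + (4.1/10)·3.5 = 8.68 m³/s.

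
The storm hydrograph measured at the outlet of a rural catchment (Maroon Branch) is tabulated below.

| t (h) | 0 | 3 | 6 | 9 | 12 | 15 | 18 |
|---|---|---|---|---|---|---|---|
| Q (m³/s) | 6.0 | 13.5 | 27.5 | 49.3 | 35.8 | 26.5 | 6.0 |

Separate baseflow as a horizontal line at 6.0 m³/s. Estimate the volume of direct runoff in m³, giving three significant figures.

Direct-runoff ordinates (Q − Q_b): 0.0, 7.5, 21.5, 43.3, 29.8, 20.5, 0.0 m³/s.
ΣQ_DR = 122.6 m³/s.
With Δt = 3 h = 10800 s, V = ΣQ_DR · Δt = 122.6 × 10800 = 1.32 × 10^6 m³.

V ≈ 1.32 × 10^6 m³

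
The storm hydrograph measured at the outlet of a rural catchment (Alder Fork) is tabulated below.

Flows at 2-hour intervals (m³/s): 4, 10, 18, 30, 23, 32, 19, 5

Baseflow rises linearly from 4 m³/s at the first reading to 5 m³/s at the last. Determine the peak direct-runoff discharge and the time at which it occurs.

Q_p = 27.29 m³/s at t = 10 h

Subtracting baseflow gives direct-runoff ordinates: 0.00, 5.86, 13.71, 25.57, 18.43, 27.29, 14.14, 0.00 m³/s.
The maximum is 27.29 m³/s, occurring at the reading for t = 10 h.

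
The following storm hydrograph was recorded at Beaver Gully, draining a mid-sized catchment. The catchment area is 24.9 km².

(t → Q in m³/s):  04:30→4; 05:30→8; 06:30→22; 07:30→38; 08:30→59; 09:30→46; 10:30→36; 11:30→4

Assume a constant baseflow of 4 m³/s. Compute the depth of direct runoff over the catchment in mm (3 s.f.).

d ≈ 26.7 mm

Direct runoff: 0.0, 4.0, 18.0, 34.0, 55.0, 42.0, 32.0, 0.0 m³/s; ΣQ_DR = 185.0 m³/s.
V = ΣQ_DR · Δt = 185.0 × 3600 s = 6.660 × 10^5 m³.
Over A = 24.9 km², depth = V / A = 26.7 mm.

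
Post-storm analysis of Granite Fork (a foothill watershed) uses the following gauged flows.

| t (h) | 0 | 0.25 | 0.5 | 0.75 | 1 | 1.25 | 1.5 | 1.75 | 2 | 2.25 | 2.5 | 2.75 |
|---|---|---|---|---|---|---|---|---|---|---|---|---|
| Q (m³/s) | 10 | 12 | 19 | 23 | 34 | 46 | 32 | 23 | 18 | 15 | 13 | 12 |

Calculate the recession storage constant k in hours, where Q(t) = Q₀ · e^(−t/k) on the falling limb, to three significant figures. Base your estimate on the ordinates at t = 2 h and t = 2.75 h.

On the falling limb, Q drops from 18 to 12 m³/s between t = 2 h and t = 2.75 h (Δt = 0.75 h).
k = −Δt / ln(Q₂/Q₁) = −0.75 / ln(12/18) = 1.85 h.

k ≈ 1.85 h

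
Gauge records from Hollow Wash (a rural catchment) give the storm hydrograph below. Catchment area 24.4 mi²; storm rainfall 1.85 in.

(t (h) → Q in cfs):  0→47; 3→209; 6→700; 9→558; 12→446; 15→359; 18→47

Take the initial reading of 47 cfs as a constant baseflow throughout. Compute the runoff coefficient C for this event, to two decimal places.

C ≈ 0.21

ΣQ_DR = 2037 cfs; V = ΣQ_DR·Δt = 2.200 × 10^7 ft³.
Runoff depth d = V / A = 0.3881 in.
C = d / P = 0.3881 / 1.85 = 0.21.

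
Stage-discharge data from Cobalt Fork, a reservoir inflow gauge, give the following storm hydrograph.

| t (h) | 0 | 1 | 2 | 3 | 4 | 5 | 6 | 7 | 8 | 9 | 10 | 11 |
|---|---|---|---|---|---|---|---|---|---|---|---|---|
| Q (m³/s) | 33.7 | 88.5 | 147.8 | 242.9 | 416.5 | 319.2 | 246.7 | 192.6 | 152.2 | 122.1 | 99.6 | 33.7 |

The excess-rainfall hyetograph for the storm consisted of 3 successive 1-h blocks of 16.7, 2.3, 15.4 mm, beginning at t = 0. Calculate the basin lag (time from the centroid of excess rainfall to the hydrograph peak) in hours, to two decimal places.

Centroid of excess rainfall: t_c = Σ P_i·t̄_i / ΣP_i = 1.4622 h (block centres at 0.5, 1.5, 2.5 h).
Hydrograph peak occurs at t = 4 h, so basin lag t_L = 4 − 1.4622 = 2.54 h.

t_L ≈ 2.54 h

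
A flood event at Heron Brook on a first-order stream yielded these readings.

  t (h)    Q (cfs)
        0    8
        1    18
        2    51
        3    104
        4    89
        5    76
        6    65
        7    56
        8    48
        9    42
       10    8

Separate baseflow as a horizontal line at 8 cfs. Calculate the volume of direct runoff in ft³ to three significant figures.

V ≈ 1.72 × 10^6 ft³

Direct-runoff ordinates (Q − Q_b): 0.0, 10.0, 43.0, 96.0, 81.0, 68.0, 57.0, 48.0, 40.0, 34.0, 0.0 cfs.
ΣQ_DR = 477.0 cfs.
With Δt = 1 h = 3600 s, V = ΣQ_DR · Δt = 477.0 × 3600 = 1.72 × 10^6 ft³.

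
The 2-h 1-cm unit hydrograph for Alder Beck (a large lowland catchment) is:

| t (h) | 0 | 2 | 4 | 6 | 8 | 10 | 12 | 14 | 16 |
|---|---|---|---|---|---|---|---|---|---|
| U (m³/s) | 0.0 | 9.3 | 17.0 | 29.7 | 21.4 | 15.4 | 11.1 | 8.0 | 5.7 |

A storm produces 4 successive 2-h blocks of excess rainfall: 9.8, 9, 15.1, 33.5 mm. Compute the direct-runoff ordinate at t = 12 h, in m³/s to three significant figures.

By discrete convolution, Q_j = Σ (P_i / 10 mm) · U_{j−i}.
At t = 12 h (j=6): Q = (9.8/10)·11.1 + (9/10)·15.4 + (15.1/10)·21.4 + (33.5/10)·29.7 = 157 m³/s.

Q ≈ 157 m³/s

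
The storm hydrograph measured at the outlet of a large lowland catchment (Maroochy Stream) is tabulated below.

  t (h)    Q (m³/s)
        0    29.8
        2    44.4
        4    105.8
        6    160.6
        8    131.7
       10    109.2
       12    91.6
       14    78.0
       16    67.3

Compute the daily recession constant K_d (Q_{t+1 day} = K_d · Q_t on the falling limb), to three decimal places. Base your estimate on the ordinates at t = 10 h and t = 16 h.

Between t = 10 h and t = 16 h the flow falls from 109.2 to 67.3 m³/s over 3×2 h = 6 h.
Per-interval ratio K = (67.3/109.2)^(1/3) = 0.8510; K_d = K^(24/2) = 0.144.

K_d ≈ 0.144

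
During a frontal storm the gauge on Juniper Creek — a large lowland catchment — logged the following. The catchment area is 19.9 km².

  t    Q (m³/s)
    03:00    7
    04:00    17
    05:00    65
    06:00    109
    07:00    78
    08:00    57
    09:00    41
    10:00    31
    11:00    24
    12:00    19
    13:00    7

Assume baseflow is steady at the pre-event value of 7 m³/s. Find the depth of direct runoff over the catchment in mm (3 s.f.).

Direct runoff: 0.0, 10.0, 58.0, 102.0, 71.0, 50.0, 34.0, 24.0, 17.0, 12.0, 0.0 m³/s; ΣQ_DR = 378.0 m³/s.
V = ΣQ_DR · Δt = 378.0 × 3600 s = 1.361 × 10^6 m³.
Over A = 19.9 km², depth = V / A = 68.4 mm.

d ≈ 68.4 mm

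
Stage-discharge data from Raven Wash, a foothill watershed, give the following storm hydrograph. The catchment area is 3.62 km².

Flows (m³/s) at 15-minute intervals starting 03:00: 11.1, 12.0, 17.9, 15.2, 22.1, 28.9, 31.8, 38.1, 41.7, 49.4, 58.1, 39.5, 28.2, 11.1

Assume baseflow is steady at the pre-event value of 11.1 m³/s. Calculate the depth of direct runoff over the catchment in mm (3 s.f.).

Direct runoff: 0.0, 0.9, 6.8, 4.1, 11.0, 17.8, 20.7, 27.0, 30.6, 38.3, 47.0, 28.4, 17.1, 0.0 m³/s; ΣQ_DR = 249.7 m³/s.
V = ΣQ_DR · Δt = 249.7 × 900 s = 2.247 × 10^5 m³.
Over A = 3.62 km², depth = V / A = 62.1 mm.

d ≈ 62.1 mm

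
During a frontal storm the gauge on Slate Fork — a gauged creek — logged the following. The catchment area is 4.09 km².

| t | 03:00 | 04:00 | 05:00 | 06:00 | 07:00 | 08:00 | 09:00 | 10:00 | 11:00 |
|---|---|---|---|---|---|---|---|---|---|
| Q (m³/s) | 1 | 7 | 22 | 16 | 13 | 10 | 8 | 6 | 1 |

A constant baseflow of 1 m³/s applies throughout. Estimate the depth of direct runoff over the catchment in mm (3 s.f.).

d ≈ 66.0 mm

Direct runoff: 0.0, 6.0, 21.0, 15.0, 12.0, 9.0, 7.0, 5.0, 0.0 m³/s; ΣQ_DR = 75.00 m³/s.
V = ΣQ_DR · Δt = 75.00 × 3600 s = 2.700 × 10^5 m³.
Over A = 4.09 km², depth = V / A = 66.0 mm.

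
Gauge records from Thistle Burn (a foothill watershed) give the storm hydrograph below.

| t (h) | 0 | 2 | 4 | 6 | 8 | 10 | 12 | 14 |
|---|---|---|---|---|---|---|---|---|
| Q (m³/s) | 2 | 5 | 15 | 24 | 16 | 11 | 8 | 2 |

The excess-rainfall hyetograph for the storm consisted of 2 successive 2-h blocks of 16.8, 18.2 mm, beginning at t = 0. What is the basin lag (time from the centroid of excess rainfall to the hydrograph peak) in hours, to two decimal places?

Centroid of excess rainfall: t_c = Σ P_i·t̄_i / ΣP_i = 2.0400 h (block centres at 1, 3 h).
Hydrograph peak occurs at t = 6 h, so basin lag t_L = 6 − 2.0400 = 3.96 h.

t_L ≈ 3.96 h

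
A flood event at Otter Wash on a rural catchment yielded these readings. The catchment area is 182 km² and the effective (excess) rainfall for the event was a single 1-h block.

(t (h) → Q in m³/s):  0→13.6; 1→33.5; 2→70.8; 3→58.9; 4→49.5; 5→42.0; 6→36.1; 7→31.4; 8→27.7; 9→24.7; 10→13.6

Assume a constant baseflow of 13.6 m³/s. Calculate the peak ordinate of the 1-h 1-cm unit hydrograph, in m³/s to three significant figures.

Direct runoff: 0.0, 19.9, 57.2, 45.3, 35.9, 28.4, 22.5, 17.8, 14.1, 11.1, 0.0 m³/s; ΣQ_DR = 252.2 m³/s, peak = 57.2 m³/s.
Runoff depth d = ΣQ_DR·Δt / A = 252.2 × 3600 / (182 km²) = 4.989 mm.
The 1-cm UH is the DRH scaled by (10 mm)/d, so U_p = 57.2 × 10/4.989 = 115 m³/s.

U_p ≈ 115 m³/s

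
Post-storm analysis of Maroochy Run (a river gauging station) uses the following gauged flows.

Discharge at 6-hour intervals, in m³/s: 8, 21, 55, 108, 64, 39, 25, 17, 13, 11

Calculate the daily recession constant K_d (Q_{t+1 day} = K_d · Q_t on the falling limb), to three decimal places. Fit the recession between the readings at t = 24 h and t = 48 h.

Between t = 24 h and t = 48 h the flow falls from 64 to 13 m³/s over 4×6 h = 24 h.
Per-interval ratio K = (13/64)^(1/4) = 0.6713; K_d = K^(24/6) = 0.203.

K_d ≈ 0.203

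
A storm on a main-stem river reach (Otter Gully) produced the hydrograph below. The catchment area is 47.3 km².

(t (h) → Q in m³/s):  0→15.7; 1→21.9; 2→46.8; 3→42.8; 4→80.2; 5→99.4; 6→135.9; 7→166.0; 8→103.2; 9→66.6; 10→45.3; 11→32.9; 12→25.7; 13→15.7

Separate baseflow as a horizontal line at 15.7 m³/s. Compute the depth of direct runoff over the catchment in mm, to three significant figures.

d ≈ 51.6 mm

Direct runoff: 0.0, 6.2, 31.1, 27.1, 64.5, 83.7, 120.2, 150.3, 87.5, 50.9, 29.6, 17.2, 10.0, 0.0 m³/s; ΣQ_DR = 678.3 m³/s.
V = ΣQ_DR · Δt = 678.3 × 3600 s = 2.442 × 10^6 m³.
Over A = 47.3 km², depth = V / A = 51.6 mm.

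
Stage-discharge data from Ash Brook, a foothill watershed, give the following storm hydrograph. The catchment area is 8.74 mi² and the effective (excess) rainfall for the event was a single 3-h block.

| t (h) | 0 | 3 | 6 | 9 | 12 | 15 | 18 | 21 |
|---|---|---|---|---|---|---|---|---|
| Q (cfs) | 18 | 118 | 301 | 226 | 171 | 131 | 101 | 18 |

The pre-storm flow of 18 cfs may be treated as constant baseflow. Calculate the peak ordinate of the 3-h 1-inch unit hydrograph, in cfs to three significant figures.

Direct runoff: 0.0, 100.0, 283.0, 208.0, 153.0, 113.0, 83.0, 0.0 cfs; ΣQ_DR = 940.0 cfs, peak = 283.0 cfs.
Runoff depth d = ΣQ_DR·Δt / A = 940.0 × 10800 / (8.74 mi²) = 0.5000 in.
The 1-inch UH is the DRH scaled by (1 in)/d, so U_p = 283.0 × 1/0.5000 = 566 cfs.

U_p ≈ 566 cfs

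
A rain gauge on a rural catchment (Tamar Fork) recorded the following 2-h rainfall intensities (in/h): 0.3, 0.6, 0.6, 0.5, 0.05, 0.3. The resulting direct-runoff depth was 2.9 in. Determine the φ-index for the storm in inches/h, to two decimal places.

Only the 5 blocks with intensity above φ contribute runoff: 0.3, 0.6, 0.6, 0.5, 0.3 in/h.
Σ(I−φ)·Δt = d  ⇒  (0.3+0.6+0.6+0.5+0.3 − 5φ)·2 = 2.9
φ = (2.300 − 2.9/2) / 5 = 0.17 in/h.

φ ≈ 0.17 in/h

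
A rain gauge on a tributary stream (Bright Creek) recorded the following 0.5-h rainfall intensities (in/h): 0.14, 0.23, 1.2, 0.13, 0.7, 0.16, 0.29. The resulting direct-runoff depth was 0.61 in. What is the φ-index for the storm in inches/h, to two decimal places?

Only the 2 blocks with intensity above φ contribute runoff: 1.2, 0.7 in/h.
Σ(I−φ)·Δt = d  ⇒  (1.2+0.7 − 2φ)·0.5 = 0.61
φ = (1.900 − 0.61/0.5) / 2 = 0.34 in/h.

φ ≈ 0.34 in/h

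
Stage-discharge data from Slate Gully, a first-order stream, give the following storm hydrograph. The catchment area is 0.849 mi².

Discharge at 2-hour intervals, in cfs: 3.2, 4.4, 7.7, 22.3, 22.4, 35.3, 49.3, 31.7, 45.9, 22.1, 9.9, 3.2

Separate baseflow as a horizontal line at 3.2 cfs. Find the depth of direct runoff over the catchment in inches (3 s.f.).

Direct runoff: 0.0, 1.2, 4.5, 19.1, 19.2, 32.1, 46.1, 28.5, 42.7, 18.9, 6.7, 0.0 cfs; ΣQ_DR = 219.0 cfs.
V = ΣQ_DR · Δt = 219.0 × 7200 s = 1.577 × 10^6 ft³.
Over A = 0.849 mi², depth = V / A = 0.799 in.

d ≈ 0.799 in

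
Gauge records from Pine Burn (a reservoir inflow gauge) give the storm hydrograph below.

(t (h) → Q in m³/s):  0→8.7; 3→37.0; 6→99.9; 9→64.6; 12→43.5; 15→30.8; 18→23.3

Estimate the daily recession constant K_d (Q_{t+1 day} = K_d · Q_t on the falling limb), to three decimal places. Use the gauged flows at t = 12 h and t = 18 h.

K_d ≈ 0.082

Between t = 12 h and t = 18 h the flow falls from 43.5 to 23.3 m³/s over 2×3 h = 6 h.
Per-interval ratio K = (23.3/43.5)^(1/2) = 0.7319; K_d = K^(24/3) = 0.082.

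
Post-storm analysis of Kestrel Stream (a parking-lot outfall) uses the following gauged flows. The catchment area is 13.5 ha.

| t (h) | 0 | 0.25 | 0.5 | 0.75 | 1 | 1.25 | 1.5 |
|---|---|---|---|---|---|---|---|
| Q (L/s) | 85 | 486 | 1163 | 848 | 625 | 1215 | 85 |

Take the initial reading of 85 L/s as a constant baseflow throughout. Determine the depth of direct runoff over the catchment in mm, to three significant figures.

d ≈ 26.1 mm

Direct runoff: 0.0, 401.0, 1078.0, 763.0, 540.0, 1130.0, 0.0 L/s; ΣQ_DR = 3912 L/s.
V = ΣQ_DR · Δt = 3912 × 900 s = 3.521 × 10^6 L.
Over A = 13.5 ha, depth = V / A = 26.1 mm.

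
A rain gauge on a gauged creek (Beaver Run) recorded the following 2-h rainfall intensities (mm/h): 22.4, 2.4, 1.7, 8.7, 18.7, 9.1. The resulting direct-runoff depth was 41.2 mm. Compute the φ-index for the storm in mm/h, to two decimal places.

Only the 2 blocks with intensity above φ contribute runoff: 22.4, 18.7 mm/h.
Σ(I−φ)·Δt = d  ⇒  (22.4+18.7 − 2φ)·2 = 41.2
φ = (41.10 − 41.2/2) / 2 = 10.25 mm/h.

φ ≈ 10.25 mm/h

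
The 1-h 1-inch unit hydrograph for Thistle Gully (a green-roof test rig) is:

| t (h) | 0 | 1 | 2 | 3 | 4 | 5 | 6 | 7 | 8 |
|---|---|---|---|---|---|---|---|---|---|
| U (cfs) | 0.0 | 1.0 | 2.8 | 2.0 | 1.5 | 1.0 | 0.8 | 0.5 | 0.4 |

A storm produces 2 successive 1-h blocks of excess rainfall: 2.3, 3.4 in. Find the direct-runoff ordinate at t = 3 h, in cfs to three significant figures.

Q ≈ 14.1 cfs

By discrete convolution, Q_j = Σ (P_i / 1 in) · U_{j−i}.
At t = 3 h (j=3): Q = (2.3/1)·2.0 + (3.4/1)·2.8 = 14.1 cfs.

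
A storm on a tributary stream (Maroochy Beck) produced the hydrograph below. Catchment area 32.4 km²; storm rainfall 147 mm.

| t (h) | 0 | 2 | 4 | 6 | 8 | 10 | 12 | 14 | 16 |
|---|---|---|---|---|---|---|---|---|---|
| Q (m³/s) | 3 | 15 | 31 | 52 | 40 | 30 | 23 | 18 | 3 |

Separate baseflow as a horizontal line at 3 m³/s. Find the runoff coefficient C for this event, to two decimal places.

C ≈ 0.28

ΣQ_DR = 188.0 m³/s; V = ΣQ_DR·Δt = 1.354 × 10^6 m³.
Runoff depth d = V / A = 41.78 mm.
C = d / P = 41.78 / 147 = 0.28.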